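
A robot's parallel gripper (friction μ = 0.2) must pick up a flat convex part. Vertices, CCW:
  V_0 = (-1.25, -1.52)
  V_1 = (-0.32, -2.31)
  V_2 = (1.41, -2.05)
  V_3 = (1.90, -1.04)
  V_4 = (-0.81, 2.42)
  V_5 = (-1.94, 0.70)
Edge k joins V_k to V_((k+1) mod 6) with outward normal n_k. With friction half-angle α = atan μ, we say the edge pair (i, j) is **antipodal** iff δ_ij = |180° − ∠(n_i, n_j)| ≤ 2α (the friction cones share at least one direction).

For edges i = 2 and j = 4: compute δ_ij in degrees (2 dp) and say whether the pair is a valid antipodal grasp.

δ = 7.42°, valid

α = atan 0.2 = 11.31°;  2α = 22.62°
edge 2: e_2 = (+0.49, +1.01);  n_2 = (+0.8997, -0.4365)
edge 4: e_4 = (-1.13, -1.72);  n_4 = (-0.8358, +0.5491)
∠(n_2, n_4) = 172.58°
δ = |180° − 172.58°| = 7.42°
7.42° ≤ 2α = 22.62°  →  valid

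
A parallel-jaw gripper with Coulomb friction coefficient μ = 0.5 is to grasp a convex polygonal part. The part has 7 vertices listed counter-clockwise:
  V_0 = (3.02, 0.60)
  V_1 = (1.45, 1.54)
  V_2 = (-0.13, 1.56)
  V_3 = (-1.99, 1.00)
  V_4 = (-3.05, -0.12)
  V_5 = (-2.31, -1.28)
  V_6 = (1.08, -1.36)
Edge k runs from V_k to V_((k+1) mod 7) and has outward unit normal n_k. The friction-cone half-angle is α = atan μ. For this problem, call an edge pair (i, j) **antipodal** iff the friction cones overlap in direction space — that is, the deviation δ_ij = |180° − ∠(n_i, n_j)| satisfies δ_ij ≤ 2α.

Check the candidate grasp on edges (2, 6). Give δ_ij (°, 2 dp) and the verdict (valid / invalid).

δ = 28.54°, valid

α = atan 0.5 = 26.57°;  2α = 53.13°
edge 2: e_2 = (-1.86, -0.56);  n_2 = (-0.2883, +0.9575)
edge 6: e_6 = (+1.94, +1.96);  n_6 = (+0.7107, -0.7035)
∠(n_2, n_6) = 151.46°
δ = |180° − 151.46°| = 28.54°
28.54° ≤ 2α = 53.13°  →  valid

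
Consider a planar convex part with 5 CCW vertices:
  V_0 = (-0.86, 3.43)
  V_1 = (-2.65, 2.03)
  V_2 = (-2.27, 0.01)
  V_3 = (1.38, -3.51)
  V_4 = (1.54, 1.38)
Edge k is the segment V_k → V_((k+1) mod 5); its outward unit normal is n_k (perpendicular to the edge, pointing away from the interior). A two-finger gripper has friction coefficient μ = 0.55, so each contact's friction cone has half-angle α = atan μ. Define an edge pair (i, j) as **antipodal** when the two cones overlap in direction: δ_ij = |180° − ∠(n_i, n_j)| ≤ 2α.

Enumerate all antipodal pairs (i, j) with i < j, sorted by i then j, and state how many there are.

count = 5; pairs: (0,3), (1,3), (1,4), (2,3), (2,4)

α = atan 0.55 = 28.81°;  2α = 57.62°
n_0 = (-0.6161, +0.7877)
n_1 = (-0.9828, -0.1849)
n_2 = (-0.6942, -0.7198)
n_3 = (+0.9995, -0.0327)
n_4 = (+0.6495, +0.7604)
  (0,1): δ = 117.38°  ·
  (0,2): δ = 81.99°  ·
  (0,3): δ = 50.10°  ✓
  (0,4): δ = 101.47°  ·
  (1,2): δ = 144.62°  ·
  (1,3): δ = 12.53°  ✓
  (1,4): δ = 38.84°  ✓
  (2,3): δ = 47.91°  ✓
  (2,4): δ = 3.46°  ✓
  (3,4): δ = 128.63°  ·
antipodal pairs: 5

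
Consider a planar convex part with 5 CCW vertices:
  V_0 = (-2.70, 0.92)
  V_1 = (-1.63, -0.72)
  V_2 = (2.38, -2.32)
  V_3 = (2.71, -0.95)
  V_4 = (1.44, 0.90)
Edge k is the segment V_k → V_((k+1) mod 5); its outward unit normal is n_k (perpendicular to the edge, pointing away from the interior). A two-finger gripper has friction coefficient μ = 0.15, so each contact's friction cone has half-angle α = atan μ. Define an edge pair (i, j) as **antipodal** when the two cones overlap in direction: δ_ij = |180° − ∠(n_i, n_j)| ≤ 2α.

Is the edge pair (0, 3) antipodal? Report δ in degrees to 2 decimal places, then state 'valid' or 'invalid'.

δ = 1.35°, valid

α = atan 0.15 = 8.53°;  2α = 17.06°
edge 0: e_0 = (+1.07, -1.64);  n_0 = (-0.8375, -0.5464)
edge 3: e_3 = (-1.27, +1.85);  n_3 = (+0.8244, +0.5660)
∠(n_0, n_3) = 178.65°
δ = |180° − 178.65°| = 1.35°
1.35° ≤ 2α = 17.06°  →  valid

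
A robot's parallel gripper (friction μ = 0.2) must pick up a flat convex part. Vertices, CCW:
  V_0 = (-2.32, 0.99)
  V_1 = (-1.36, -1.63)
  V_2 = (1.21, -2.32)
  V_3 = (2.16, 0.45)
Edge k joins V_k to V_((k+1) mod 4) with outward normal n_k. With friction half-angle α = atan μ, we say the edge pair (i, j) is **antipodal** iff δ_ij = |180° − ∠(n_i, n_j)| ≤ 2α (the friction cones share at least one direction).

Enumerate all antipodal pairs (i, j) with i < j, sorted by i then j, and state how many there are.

count = 1; pairs: (1,3)

α = atan 0.2 = 11.31°;  2α = 22.62°
n_0 = (-0.9390, -0.3440)
n_1 = (-0.2593, -0.9658)
n_2 = (+0.9459, -0.3244)
n_3 = (+0.1197, +0.9928)
  (0,1): δ = 125.15°  ·
  (0,2): δ = 39.05°  ·
  (0,3): δ = 63.00°  ·
  (1,2): δ = 93.90°  ·
  (1,3): δ = 8.16°  ✓
  (2,3): δ = 77.94°  ·
antipodal pairs: 1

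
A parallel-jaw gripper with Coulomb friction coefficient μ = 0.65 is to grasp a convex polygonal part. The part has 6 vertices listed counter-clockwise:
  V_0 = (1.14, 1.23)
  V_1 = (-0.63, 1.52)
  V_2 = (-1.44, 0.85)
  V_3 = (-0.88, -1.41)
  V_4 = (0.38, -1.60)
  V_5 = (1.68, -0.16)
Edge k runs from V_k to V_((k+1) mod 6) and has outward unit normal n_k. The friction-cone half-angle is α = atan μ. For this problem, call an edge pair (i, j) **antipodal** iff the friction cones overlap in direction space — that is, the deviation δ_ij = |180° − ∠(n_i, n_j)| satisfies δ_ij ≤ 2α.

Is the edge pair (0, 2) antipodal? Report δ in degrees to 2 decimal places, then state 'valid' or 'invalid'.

α = atan 0.65 = 33.02°;  2α = 66.05°
edge 0: e_0 = (-1.77, +0.29);  n_0 = (+0.1617, +0.9868)
edge 2: e_2 = (+0.56, -2.26);  n_2 = (-0.9706, -0.2405)
∠(n_0, n_2) = 113.22°
δ = |180° − 113.22°| = 66.78°
66.78° > 2α = 66.05°  →  invalid

δ = 66.78°, invalid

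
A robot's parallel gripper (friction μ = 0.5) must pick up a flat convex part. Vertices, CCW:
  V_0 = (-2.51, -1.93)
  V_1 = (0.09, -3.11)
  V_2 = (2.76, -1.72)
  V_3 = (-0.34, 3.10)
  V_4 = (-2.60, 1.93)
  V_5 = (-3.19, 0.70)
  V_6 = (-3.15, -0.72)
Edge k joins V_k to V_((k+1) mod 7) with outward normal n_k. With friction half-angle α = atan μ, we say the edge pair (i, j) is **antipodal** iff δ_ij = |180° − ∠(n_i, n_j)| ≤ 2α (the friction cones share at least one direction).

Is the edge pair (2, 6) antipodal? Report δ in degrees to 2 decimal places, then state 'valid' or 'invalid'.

δ = 4.87°, valid

α = atan 0.5 = 26.57°;  2α = 53.13°
edge 2: e_2 = (-3.10, +4.82);  n_2 = (+0.8411, +0.5409)
edge 6: e_6 = (+0.64, -1.21);  n_6 = (-0.8840, -0.4676)
∠(n_2, n_6) = 175.13°
δ = |180° − 175.13°| = 4.87°
4.87° ≤ 2α = 53.13°  →  valid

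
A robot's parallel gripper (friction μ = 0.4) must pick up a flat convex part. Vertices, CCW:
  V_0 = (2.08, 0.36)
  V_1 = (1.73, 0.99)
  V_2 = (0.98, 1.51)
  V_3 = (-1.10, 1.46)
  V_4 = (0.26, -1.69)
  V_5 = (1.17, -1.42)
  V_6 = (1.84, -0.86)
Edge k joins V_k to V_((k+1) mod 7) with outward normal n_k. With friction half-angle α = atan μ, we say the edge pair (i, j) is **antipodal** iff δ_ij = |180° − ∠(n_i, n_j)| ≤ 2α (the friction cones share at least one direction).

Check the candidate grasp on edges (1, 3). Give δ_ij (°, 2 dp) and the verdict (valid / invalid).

α = atan 0.4 = 21.80°;  2α = 43.60°
edge 1: e_1 = (-0.75, +0.52);  n_1 = (+0.5698, +0.8218)
edge 3: e_3 = (+1.36, -3.15);  n_3 = (-0.9181, -0.3964)
∠(n_1, n_3) = 148.09°
δ = |180° − 148.09°| = 31.91°
31.91° ≤ 2α = 43.60°  →  valid

δ = 31.91°, valid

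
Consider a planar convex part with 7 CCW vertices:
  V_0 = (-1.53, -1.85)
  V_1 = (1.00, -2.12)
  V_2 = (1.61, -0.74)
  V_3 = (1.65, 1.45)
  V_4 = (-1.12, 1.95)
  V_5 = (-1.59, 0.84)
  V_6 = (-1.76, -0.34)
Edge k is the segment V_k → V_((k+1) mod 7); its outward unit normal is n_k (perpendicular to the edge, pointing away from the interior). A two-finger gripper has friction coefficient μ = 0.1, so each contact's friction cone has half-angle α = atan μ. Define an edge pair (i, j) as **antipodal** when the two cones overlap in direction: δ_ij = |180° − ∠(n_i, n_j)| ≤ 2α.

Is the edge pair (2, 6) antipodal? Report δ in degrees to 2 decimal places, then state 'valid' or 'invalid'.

δ = 9.71°, valid

α = atan 0.1 = 5.71°;  2α = 11.42°
edge 2: e_2 = (+0.04, +2.19);  n_2 = (+0.9998, -0.0183)
edge 6: e_6 = (+0.23, -1.51);  n_6 = (-0.9886, -0.1506)
∠(n_2, n_6) = 170.29°
δ = |180° − 170.29°| = 9.71°
9.71° ≤ 2α = 11.42°  →  valid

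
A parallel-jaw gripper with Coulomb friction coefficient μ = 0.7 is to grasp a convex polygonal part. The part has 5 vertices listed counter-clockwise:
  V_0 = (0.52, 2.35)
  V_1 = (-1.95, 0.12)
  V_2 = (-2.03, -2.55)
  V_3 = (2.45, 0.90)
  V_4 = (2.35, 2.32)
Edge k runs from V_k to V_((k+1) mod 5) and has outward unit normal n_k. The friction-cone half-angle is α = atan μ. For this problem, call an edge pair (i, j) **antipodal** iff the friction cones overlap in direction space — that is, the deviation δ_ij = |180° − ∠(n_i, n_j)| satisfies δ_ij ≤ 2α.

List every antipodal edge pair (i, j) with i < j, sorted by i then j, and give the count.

count = 5; pairs: (0,2), (0,3), (1,2), (1,3), (2,4)

α = atan 0.7 = 34.99°;  2α = 69.98°
n_0 = (-0.6701, +0.7422)
n_1 = (-0.9996, +0.0299)
n_2 = (+0.6101, -0.7923)
n_3 = (+0.9975, +0.0702)
n_4 = (+0.0164, +0.9999)
  (0,1): δ = 133.79°  ·
  (0,2): δ = 4.48°  ✓
  (0,3): δ = 51.95°  ✓
  (0,4): δ = 136.98°  ·
  (1,2): δ = 50.68°  ✓
  (1,3): δ = 5.74°  ✓
  (1,4): δ = 90.78°  ·
  (2,3): δ = 123.57°  ·
  (2,4): δ = 38.54°  ✓
  (3,4): δ = 94.97°  ·
antipodal pairs: 5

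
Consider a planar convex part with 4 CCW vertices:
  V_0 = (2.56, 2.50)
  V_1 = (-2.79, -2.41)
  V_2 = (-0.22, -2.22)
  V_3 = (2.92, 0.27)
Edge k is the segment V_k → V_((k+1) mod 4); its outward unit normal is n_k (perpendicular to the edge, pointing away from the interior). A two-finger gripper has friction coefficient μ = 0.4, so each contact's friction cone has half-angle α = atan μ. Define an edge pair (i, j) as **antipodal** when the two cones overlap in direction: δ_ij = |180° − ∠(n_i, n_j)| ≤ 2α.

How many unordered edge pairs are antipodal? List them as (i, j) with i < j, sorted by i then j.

count = 2; pairs: (0,1), (0,2)

α = atan 0.4 = 21.80°;  2α = 43.60°
n_0 = (-0.6762, +0.7368)
n_1 = (+0.0737, -0.9973)
n_2 = (+0.6213, -0.7835)
n_3 = (+0.9872, +0.1594)
  (0,1): δ = 38.32°  ✓
  (0,2): δ = 4.13°  ✓
  (0,3): δ = 56.63°  ·
  (1,2): δ = 145.81°  ·
  (1,3): δ = 85.06°  ·
  (2,3): δ = 119.24°  ·
antipodal pairs: 2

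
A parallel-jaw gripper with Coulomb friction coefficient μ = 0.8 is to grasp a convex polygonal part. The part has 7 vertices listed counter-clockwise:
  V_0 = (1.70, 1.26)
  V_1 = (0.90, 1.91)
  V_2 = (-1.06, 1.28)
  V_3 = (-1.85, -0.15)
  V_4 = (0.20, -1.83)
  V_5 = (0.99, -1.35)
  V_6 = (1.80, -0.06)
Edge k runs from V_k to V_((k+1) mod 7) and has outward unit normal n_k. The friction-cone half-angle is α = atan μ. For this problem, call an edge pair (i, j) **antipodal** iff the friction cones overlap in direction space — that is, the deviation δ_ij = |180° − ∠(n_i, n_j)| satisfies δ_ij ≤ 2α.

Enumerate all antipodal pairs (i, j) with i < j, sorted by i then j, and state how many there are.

count = 10; pairs: (0,3), (0,4), (1,3), (1,4), (1,5), (1,6), (2,4), (2,5), (2,6), (3,6)

α = atan 0.8 = 38.66°;  2α = 77.32°
n_0 = (+0.6306, +0.7761)
n_1 = (-0.3060, +0.9520)
n_2 = (-0.8753, +0.4836)
n_3 = (-0.6339, -0.7735)
n_4 = (+0.5193, -0.8546)
n_5 = (+0.8469, -0.5318)
n_6 = (+0.9971, +0.0755)
  (0,1): δ = 123.09°  ·
  (0,2): δ = 79.82°  ·
  (0,3): δ = 0.24°  ✓
  (0,4): δ = 70.38°  ✓
  (0,5): δ = 96.97°  ·
  (0,6): δ = 133.43°  ·
  (1,2): δ = 136.74°  ·
  (1,3): δ = 57.15°  ✓
  (1,4): δ = 13.46°  ✓
  (1,5): δ = 40.06°  ✓
  (1,6): δ = 76.51°  ✓
  (2,3): δ = 100.42°  ·
  (2,4): δ = 29.80°  ✓
  (2,5): δ = 3.21°  ✓
  (2,6): δ = 33.25°  ✓
  (3,4): δ = 109.38°  ·
  (3,5): δ = 82.79°  ·
  (3,6): δ = 46.33°  ✓
  (4,5): δ = 153.41°  ·
  (4,6): δ = 116.95°  ·
  (5,6): δ = 143.54°  ·
antipodal pairs: 10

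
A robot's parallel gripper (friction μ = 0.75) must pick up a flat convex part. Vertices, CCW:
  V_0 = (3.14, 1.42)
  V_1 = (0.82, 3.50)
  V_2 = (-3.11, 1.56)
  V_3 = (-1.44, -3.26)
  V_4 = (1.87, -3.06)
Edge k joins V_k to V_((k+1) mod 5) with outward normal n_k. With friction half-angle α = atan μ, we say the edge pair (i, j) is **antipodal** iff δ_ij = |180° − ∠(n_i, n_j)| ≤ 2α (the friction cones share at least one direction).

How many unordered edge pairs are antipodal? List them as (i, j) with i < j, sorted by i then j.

α = atan 0.75 = 36.87°;  2α = 73.74°
n_0 = (+0.6675, +0.7446)
n_1 = (-0.4426, +0.8967)
n_2 = (-0.9449, -0.3274)
n_3 = (+0.0603, -0.9982)
n_4 = (+0.9621, -0.2727)
  (0,1): δ = 111.85°  ·
  (0,2): δ = 29.01°  ✓
  (0,3): δ = 45.34°  ✓
  (0,4): δ = 116.05°  ·
  (1,2): δ = 97.16°  ·
  (1,3): δ = 22.81°  ✓
  (1,4): δ = 47.90°  ✓
  (2,3): δ = 105.65°  ·
  (2,4): δ = 34.94°  ✓
  (3,4): δ = 109.28°  ·
antipodal pairs: 5

count = 5; pairs: (0,2), (0,3), (1,3), (1,4), (2,4)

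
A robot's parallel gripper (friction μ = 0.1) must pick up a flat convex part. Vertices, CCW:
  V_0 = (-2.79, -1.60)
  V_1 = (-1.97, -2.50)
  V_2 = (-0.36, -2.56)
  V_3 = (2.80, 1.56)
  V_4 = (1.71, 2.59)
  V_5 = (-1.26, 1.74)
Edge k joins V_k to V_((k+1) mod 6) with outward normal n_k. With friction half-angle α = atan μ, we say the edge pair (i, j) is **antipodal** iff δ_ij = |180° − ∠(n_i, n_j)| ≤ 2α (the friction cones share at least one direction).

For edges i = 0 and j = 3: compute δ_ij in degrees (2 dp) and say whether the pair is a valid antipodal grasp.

δ = 4.28°, valid

α = atan 0.1 = 5.71°;  2α = 11.42°
edge 0: e_0 = (+0.82, -0.90);  n_0 = (-0.7392, -0.6735)
edge 3: e_3 = (-1.09, +1.03);  n_3 = (+0.6868, +0.7268)
∠(n_0, n_3) = 175.72°
δ = |180° − 175.72°| = 4.28°
4.28° ≤ 2α = 11.42°  →  valid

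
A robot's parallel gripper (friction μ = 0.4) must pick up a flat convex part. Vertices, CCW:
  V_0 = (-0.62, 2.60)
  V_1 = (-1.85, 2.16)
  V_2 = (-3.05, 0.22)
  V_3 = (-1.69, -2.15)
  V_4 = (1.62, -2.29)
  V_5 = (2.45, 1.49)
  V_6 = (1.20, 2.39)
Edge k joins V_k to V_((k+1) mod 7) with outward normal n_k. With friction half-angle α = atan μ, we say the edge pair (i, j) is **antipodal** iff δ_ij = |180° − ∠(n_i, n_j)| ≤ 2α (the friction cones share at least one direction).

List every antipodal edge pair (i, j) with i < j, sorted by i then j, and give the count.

count = 6; pairs: (0,3), (1,4), (2,4), (2,5), (3,5), (3,6)

α = atan 0.4 = 21.80°;  2α = 43.60°
n_0 = (-0.3368, +0.9416)
n_1 = (-0.8505, +0.5261)
n_2 = (-0.8673, -0.4977)
n_3 = (-0.0423, -0.9991)
n_4 = (+0.9767, -0.2145)
n_5 = (+0.5843, +0.8115)
n_6 = (+0.1146, +0.9934)
  (0,1): δ = 141.42°  ·
  (0,2): δ = 79.83°  ·
  (0,3): δ = 22.11°  ✓
  (0,4): δ = 57.93°  ·
  (0,5): δ = 124.56°  ·
  (0,6): δ = 153.73°  ·
  (1,2): δ = 118.41°  ·
  (1,3): δ = 60.68°  ·
  (1,4): δ = 19.35°  ✓
  (1,5): δ = 85.99°  ·
  (1,6): δ = 115.16°  ·
  (2,3): δ = 122.27°  ·
  (2,4): δ = 42.23°  ✓
  (2,5): δ = 24.40°  ✓
  (2,6): δ = 53.57°  ·
  (3,4): δ = 99.96°  ·
  (3,5): δ = 33.33°  ✓
  (3,6): δ = 4.16°  ✓
  (4,5): δ = 113.37°  ·
  (4,6): δ = 84.20°  ·
  (5,6): δ = 150.83°  ·
antipodal pairs: 6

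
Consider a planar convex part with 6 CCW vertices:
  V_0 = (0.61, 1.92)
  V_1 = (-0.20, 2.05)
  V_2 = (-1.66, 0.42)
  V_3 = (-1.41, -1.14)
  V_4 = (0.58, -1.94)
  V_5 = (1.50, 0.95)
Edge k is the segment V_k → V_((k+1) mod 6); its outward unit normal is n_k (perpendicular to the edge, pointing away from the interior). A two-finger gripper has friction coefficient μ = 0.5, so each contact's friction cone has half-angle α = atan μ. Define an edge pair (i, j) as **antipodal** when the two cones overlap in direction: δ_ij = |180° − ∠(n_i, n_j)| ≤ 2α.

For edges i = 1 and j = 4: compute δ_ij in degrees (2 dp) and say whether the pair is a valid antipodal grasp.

δ = 24.19°, valid

α = atan 0.5 = 26.57°;  2α = 53.13°
edge 1: e_1 = (-1.46, -1.63);  n_1 = (-0.7449, +0.6672)
edge 4: e_4 = (+0.92, +2.89);  n_4 = (+0.9529, -0.3033)
∠(n_1, n_4) = 155.81°
δ = |180° − 155.81°| = 24.19°
24.19° ≤ 2α = 53.13°  →  valid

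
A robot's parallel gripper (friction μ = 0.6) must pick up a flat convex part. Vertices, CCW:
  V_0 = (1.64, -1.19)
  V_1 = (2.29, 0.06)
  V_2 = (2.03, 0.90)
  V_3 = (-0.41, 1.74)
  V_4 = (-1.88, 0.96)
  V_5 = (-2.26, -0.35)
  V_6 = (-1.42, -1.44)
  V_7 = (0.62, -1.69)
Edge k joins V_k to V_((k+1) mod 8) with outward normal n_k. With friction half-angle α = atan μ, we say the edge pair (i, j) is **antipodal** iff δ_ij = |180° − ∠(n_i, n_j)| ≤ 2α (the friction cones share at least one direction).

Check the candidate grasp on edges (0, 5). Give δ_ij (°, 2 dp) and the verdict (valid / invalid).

δ = 65.09°, invalid

α = atan 0.6 = 30.96°;  2α = 61.93°
edge 0: e_0 = (+0.65, +1.25);  n_0 = (+0.8872, -0.4614)
edge 5: e_5 = (+0.84, -1.09);  n_5 = (-0.7921, -0.6104)
∠(n_0, n_5) = 114.91°
δ = |180° − 114.91°| = 65.09°
65.09° > 2α = 61.93°  →  invalid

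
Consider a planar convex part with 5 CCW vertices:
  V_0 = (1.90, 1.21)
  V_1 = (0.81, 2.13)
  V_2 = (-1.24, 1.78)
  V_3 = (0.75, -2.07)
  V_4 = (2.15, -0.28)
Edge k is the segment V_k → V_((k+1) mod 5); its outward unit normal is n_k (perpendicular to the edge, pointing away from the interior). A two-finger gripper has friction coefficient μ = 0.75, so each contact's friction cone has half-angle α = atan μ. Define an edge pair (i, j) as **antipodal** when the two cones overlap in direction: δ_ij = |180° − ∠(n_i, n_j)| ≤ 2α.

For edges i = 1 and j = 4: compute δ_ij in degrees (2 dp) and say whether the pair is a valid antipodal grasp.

δ = 89.84°, invalid

α = atan 0.75 = 36.87°;  2α = 73.74°
edge 1: e_1 = (-2.05, -0.35);  n_1 = (-0.1683, +0.9857)
edge 4: e_4 = (-0.25, +1.49);  n_4 = (+0.9862, +0.1655)
∠(n_1, n_4) = 90.16°
δ = |180° − 90.16°| = 89.84°
89.84° > 2α = 73.74°  →  invalid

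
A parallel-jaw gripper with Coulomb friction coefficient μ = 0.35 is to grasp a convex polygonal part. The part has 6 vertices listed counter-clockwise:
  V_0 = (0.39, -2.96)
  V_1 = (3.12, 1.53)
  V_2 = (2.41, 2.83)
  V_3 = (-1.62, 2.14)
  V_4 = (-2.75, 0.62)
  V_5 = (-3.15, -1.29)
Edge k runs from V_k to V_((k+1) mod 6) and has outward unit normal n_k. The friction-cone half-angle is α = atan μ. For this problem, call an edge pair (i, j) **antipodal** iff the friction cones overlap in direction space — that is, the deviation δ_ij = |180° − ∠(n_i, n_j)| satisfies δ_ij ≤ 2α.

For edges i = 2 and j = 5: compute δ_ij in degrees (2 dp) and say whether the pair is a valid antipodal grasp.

δ = 34.97°, valid

α = atan 0.35 = 19.29°;  2α = 38.58°
edge 2: e_2 = (-4.03, -0.69);  n_2 = (-0.1688, +0.9857)
edge 5: e_5 = (+3.54, -1.67);  n_5 = (-0.4267, -0.9044)
∠(n_2, n_5) = 145.03°
δ = |180° − 145.03°| = 34.97°
34.97° ≤ 2α = 38.58°  →  valid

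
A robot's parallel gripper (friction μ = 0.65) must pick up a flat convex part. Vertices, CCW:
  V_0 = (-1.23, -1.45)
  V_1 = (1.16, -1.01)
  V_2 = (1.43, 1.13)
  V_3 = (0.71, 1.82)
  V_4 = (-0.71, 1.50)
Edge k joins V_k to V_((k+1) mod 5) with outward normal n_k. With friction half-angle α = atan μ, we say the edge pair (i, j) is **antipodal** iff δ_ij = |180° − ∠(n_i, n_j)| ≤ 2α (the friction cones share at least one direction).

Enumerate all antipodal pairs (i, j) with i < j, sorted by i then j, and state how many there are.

α = atan 0.65 = 33.02°;  2α = 66.05°
n_0 = (+0.1811, -0.9835)
n_1 = (+0.9921, -0.1252)
n_2 = (+0.6919, +0.7220)
n_3 = (-0.2198, +0.9755)
n_4 = (-0.9848, +0.1736)
  (0,1): δ = 107.62°  ·
  (0,2): δ = 54.21°  ✓
  (0,3): δ = 2.27°  ✓
  (0,4): δ = 69.57°  ·
  (1,2): δ = 126.59°  ·
  (1,3): δ = 70.11°  ·
  (1,4): δ = 2.81°  ✓
  (2,3): δ = 123.52°  ·
  (2,4): δ = 56.22°  ✓
  (3,4): δ = 112.70°  ·
antipodal pairs: 4

count = 4; pairs: (0,2), (0,3), (1,4), (2,4)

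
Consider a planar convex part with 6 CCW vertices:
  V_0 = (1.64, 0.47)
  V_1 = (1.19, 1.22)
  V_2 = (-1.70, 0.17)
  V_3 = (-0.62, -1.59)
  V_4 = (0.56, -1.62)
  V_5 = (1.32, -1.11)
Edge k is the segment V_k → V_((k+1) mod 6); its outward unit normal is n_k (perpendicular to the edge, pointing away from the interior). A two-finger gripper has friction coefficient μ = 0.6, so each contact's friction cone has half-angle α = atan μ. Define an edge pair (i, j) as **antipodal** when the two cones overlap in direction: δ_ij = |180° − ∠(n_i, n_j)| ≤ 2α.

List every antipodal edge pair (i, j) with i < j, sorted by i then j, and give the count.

α = atan 0.6 = 30.96°;  2α = 61.93°
n_0 = (+0.8575, +0.5145)
n_1 = (-0.3415, +0.9399)
n_2 = (-0.8523, -0.5230)
n_3 = (-0.0254, -0.9997)
n_4 = (+0.5572, -0.8304)
n_5 = (+0.9801, -0.1985)
  (0,1): δ = 101.00°  ·
  (0,2): δ = 0.57°  ✓
  (0,3): δ = 57.58°  ✓
  (0,4): δ = 92.90°  ·
  (0,5): δ = 137.59°  ·
  (1,2): δ = 78.43°  ·
  (1,3): δ = 21.42°  ✓
  (1,4): δ = 13.90°  ✓
  (1,5): δ = 58.58°  ✓
  (2,3): δ = 122.99°  ·
  (2,4): δ = 87.67°  ·
  (2,5): δ = 42.98°  ✓
  (3,4): δ = 144.68°  ·
  (3,5): δ = 99.99°  ·
  (4,5): δ = 135.31°  ·
antipodal pairs: 6

count = 6; pairs: (0,2), (0,3), (1,3), (1,4), (1,5), (2,5)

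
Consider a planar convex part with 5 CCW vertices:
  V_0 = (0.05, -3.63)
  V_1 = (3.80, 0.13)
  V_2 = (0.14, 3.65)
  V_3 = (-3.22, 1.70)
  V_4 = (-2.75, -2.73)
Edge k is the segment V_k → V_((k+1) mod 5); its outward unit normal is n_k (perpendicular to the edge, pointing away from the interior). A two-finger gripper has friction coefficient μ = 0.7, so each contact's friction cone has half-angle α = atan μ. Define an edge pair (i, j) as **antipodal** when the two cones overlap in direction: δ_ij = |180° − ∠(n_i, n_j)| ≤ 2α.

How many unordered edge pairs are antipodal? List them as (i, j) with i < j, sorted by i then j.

count = 5; pairs: (0,2), (0,3), (1,3), (1,4), (2,4)

α = atan 0.7 = 34.99°;  2α = 69.98°
n_0 = (+0.7080, -0.7062)
n_1 = (+0.6932, +0.7208)
n_2 = (-0.5019, +0.8649)
n_3 = (-0.9944, -0.1055)
n_4 = (-0.3060, -0.9520)
  (0,1): δ = 88.96°  ·
  (0,2): δ = 14.95°  ✓
  (0,3): δ = 50.98°  ✓
  (0,4): δ = 117.10°  ·
  (1,2): δ = 105.99°  ·
  (1,3): δ = 40.06°  ✓
  (1,4): δ = 26.06°  ✓
  (2,3): δ = 114.07°  ·
  (2,4): δ = 47.95°  ✓
  (3,4): δ = 113.88°  ·
antipodal pairs: 5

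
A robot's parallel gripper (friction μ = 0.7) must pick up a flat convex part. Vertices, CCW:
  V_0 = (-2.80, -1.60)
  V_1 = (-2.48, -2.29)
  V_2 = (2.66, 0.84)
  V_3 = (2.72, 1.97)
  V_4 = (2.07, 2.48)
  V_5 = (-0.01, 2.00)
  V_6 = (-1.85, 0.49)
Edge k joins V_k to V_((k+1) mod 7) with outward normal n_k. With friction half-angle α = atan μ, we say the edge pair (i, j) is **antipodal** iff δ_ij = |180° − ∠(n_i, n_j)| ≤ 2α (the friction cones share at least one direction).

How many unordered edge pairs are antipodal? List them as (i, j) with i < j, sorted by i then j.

α = atan 0.7 = 34.99°;  2α = 69.98°
n_0 = (-0.9072, -0.4207)
n_1 = (+0.5201, -0.8541)
n_2 = (+0.9986, -0.0530)
n_3 = (+0.6173, +0.7867)
n_4 = (-0.2249, +0.9744)
n_5 = (-0.6344, +0.7730)
n_6 = (-0.9104, +0.4138)
  (0,1): δ = 83.54°  ·
  (0,2): δ = 27.92°  ✓
  (0,3): δ = 27.00°  ✓
  (0,4): δ = 78.11°  ·
  (0,5): δ = 104.49°  ·
  (0,6): δ = 130.68°  ·
  (1,2): δ = 124.38°  ·
  (1,3): δ = 69.46°  ✓
  (1,4): δ = 18.34°  ✓
  (1,5): δ = 8.03°  ✓
  (1,6): δ = 34.22°  ✓
  (2,3): δ = 125.08°  ·
  (2,4): δ = 73.97°  ·
  (2,5): δ = 47.59°  ✓
  (2,6): δ = 21.40°  ✓
  (3,4): δ = 128.89°  ·
  (3,5): δ = 102.51°  ·
  (3,6): δ = 76.33°  ·
  (4,5): δ = 153.62°  ·
  (4,6): δ = 127.44°  ·
  (5,6): δ = 153.82°  ·
antipodal pairs: 8

count = 8; pairs: (0,2), (0,3), (1,3), (1,4), (1,5), (1,6), (2,5), (2,6)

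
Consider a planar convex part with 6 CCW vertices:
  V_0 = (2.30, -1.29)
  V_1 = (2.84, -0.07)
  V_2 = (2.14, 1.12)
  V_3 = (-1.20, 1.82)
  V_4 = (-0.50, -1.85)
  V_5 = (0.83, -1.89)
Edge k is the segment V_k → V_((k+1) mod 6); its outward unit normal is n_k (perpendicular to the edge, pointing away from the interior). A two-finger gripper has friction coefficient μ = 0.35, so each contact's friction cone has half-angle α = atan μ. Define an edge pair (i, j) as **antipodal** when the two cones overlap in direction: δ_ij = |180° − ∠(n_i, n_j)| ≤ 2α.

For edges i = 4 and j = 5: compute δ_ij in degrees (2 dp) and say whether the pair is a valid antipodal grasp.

δ = 156.07°, invalid

α = atan 0.35 = 19.29°;  2α = 38.58°
edge 4: e_4 = (+1.33, -0.04);  n_4 = (-0.0301, -0.9995)
edge 5: e_5 = (+1.47, +0.60);  n_5 = (+0.3779, -0.9258)
∠(n_4, n_5) = 23.93°
δ = |180° − 23.93°| = 156.07°
156.07° > 2α = 38.58°  →  invalid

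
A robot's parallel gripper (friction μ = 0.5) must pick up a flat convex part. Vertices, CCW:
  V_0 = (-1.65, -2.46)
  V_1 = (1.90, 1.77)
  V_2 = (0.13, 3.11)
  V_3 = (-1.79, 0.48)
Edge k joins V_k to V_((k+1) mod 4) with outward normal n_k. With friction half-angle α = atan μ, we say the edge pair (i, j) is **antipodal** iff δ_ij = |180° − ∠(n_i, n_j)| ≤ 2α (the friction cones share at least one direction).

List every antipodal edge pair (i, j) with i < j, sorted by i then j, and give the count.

α = atan 0.5 = 26.57°;  2α = 53.13°
n_0 = (+0.7660, -0.6429)
n_1 = (+0.6036, +0.7973)
n_2 = (-0.8077, +0.5896)
n_3 = (-0.9989, -0.0476)
  (0,1): δ = 87.12°  ·
  (0,2): δ = 3.87°  ✓
  (0,3): δ = 42.73°  ✓
  (1,2): δ = 89.00°  ·
  (1,3): δ = 50.15°  ✓
  (2,3): δ = 141.14°  ·
antipodal pairs: 3

count = 3; pairs: (0,2), (0,3), (1,3)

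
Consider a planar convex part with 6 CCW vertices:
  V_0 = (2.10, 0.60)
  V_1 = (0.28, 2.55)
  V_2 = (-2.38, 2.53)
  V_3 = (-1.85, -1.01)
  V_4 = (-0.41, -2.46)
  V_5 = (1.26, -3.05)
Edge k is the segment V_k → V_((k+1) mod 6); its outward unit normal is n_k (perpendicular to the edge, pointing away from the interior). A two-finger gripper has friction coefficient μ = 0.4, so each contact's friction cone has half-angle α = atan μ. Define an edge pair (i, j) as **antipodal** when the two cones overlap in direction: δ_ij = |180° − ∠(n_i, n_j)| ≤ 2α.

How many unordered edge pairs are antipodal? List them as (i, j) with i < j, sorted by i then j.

α = atan 0.4 = 21.80°;  2α = 43.60°
n_0 = (+0.7311, +0.6823)
n_1 = (-0.0075, +1.0000)
n_2 = (-0.9890, -0.1481)
n_3 = (-0.7095, -0.7047)
n_4 = (-0.3331, -0.9429)
n_5 = (+0.9745, -0.2243)
  (0,1): δ = 132.59°  ·
  (0,2): δ = 34.51°  ✓
  (0,3): δ = 1.78°  ✓
  (0,4): δ = 27.52°  ✓
  (0,5): δ = 124.01°  ·
  (1,2): δ = 81.92°  ·
  (1,3): δ = 45.63°  ·
  (1,4): δ = 19.89°  ✓
  (1,5): δ = 76.61°  ·
  (2,3): δ = 143.71°  ·
  (2,4): δ = 117.97°  ·
  (2,5): δ = 21.48°  ✓
  (3,4): δ = 154.26°  ·
  (3,5): δ = 57.76°  ·
  (4,5): δ = 83.50°  ·
antipodal pairs: 5

count = 5; pairs: (0,2), (0,3), (0,4), (1,4), (2,5)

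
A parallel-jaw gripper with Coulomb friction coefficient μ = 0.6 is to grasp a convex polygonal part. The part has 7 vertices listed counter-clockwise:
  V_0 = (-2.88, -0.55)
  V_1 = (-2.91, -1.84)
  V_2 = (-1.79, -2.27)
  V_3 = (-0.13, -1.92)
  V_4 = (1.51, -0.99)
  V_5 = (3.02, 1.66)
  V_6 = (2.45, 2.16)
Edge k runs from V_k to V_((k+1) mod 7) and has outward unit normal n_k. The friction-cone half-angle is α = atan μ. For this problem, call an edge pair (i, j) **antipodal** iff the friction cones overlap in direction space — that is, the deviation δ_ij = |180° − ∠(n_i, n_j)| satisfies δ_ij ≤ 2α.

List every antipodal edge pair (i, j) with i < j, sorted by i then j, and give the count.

α = atan 0.6 = 30.96°;  2α = 61.93°
n_0 = (-0.9997, +0.0232)
n_1 = (-0.3584, -0.9336)
n_2 = (+0.2063, -0.9785)
n_3 = (+0.4933, -0.8699)
n_4 = (+0.8688, -0.4951)
n_5 = (+0.6594, +0.7518)
n_6 = (-0.4532, +0.8914)
  (0,1): δ = 109.67°  ·
  (0,2): δ = 76.76°  ·
  (0,3): δ = 59.11°  ✓
  (0,4): δ = 28.34°  ✓
  (0,5): δ = 50.08°  ✓
  (0,6): δ = 118.28°  ·
  (1,2): δ = 147.09°  ·
  (1,3): δ = 129.44°  ·
  (1,4): δ = 98.67°  ·
  (1,5): δ = 20.25°  ✓
  (1,6): δ = 47.95°  ✓
  (2,3): δ = 162.35°  ·
  (2,4): δ = 131.58°  ·
  (2,5): δ = 53.16°  ✓
  (2,6): δ = 15.04°  ✓
  (3,4): δ = 149.23°  ·
  (3,5): δ = 70.81°  ·
  (3,6): δ = 2.61°  ✓
  (4,5): δ = 101.58°  ·
  (4,6): δ = 33.37°  ✓
  (5,6): δ = 111.79°  ·
antipodal pairs: 9

count = 9; pairs: (0,3), (0,4), (0,5), (1,5), (1,6), (2,5), (2,6), (3,6), (4,6)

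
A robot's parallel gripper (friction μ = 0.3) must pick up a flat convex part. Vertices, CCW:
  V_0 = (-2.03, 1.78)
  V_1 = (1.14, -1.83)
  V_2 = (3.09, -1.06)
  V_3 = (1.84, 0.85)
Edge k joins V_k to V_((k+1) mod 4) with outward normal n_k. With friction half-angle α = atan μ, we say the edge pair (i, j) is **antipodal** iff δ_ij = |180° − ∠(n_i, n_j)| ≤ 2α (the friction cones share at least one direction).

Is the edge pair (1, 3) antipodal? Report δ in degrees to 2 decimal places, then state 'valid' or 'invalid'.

α = atan 0.3 = 16.70°;  2α = 33.40°
edge 1: e_1 = (+1.95, +0.77);  n_1 = (+0.3673, -0.9301)
edge 3: e_3 = (-3.87, +0.93);  n_3 = (+0.2337, +0.9723)
∠(n_1, n_3) = 144.94°
δ = |180° − 144.94°| = 35.06°
35.06° > 2α = 33.40°  →  invalid

δ = 35.06°, invalid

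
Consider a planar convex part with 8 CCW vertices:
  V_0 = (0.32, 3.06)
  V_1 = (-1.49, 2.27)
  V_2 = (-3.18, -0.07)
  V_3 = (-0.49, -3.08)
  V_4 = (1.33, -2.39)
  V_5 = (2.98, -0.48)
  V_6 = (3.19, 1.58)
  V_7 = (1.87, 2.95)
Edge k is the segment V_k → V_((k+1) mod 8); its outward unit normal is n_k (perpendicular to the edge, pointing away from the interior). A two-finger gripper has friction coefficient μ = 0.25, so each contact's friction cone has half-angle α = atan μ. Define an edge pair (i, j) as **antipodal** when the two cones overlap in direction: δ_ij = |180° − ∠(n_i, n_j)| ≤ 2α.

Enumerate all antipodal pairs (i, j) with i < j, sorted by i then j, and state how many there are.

α = atan 0.25 = 14.04°;  2α = 28.07°
n_0 = (-0.4000, +0.9165)
n_1 = (-0.8107, +0.5855)
n_2 = (-0.7456, -0.6664)
n_3 = (+0.3545, -0.9351)
n_4 = (+0.7567, -0.6537)
n_5 = (+0.9948, -0.1014)
n_6 = (+0.7201, +0.6938)
n_7 = (+0.0708, +0.9975)
  (0,1): δ = 149.42°  ·
  (0,2): δ = 71.79°  ·
  (0,3): δ = 2.82°  ✓
  (0,4): δ = 25.60°  ✓
  (0,5): δ = 60.60°  ·
  (0,6): δ = 110.36°  ·
  (0,7): δ = 152.36°  ·
  (1,2): δ = 102.38°  ·
  (1,3): δ = 33.40°  ·
  (1,4): δ = 4.99°  ✓
  (1,5): δ = 30.02°  ·
  (1,6): δ = 79.77°  ·
  (1,7): δ = 121.78°  ·
  (2,3): δ = 111.02°  ·
  (2,4): δ = 82.61°  ·
  (2,5): δ = 47.61°  ·
  (2,6): δ = 2.15°  ✓
  (2,7): δ = 44.15°  ·
  (3,4): δ = 151.59°  ·
  (3,5): δ = 116.58°  ·
  (3,6): δ = 66.83°  ·
  (3,7): δ = 24.82°  ✓
  (4,5): δ = 145.00°  ·
  (4,6): δ = 95.24°  ·
  (4,7): δ = 53.24°  ·
  (5,6): δ = 130.24°  ·
  (5,7): δ = 88.24°  ·
  (6,7): δ = 137.99°  ·
antipodal pairs: 5

count = 5; pairs: (0,3), (0,4), (1,4), (2,6), (3,7)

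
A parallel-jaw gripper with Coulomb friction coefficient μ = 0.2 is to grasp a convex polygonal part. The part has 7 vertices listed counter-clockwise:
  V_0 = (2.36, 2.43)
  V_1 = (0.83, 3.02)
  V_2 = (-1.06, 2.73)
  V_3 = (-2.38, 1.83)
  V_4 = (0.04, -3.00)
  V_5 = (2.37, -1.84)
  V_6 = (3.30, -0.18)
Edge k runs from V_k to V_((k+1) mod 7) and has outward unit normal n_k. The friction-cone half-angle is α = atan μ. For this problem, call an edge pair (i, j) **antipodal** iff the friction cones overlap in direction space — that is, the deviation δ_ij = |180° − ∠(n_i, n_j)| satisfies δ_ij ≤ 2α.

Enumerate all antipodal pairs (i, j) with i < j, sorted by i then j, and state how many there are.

α = atan 0.2 = 11.31°;  2α = 22.62°
n_0 = (+0.3598, +0.9330)
n_1 = (-0.1517, +0.9884)
n_2 = (-0.5633, +0.8262)
n_3 = (-0.8941, -0.4480)
n_4 = (+0.4457, -0.8952)
n_5 = (+0.8724, -0.4888)
n_6 = (+0.9408, +0.3388)
  (0,1): δ = 150.19°  ·
  (0,2): δ = 124.63°  ·
  (0,3): δ = 42.30°  ·
  (0,4): δ = 47.55°  ·
  (0,5): δ = 81.83°  ·
  (0,6): δ = 130.89°  ·
  (1,2): δ = 154.44°  ·
  (1,3): δ = 72.11°  ·
  (1,4): δ = 17.74°  ✓
  (1,5): δ = 52.02°  ·
  (1,6): δ = 101.08°  ·
  (2,3): δ = 97.67°  ·
  (2,4): δ = 7.82°  ✓
  (2,5): δ = 26.45°  ·
  (2,6): δ = 75.52°  ·
  (3,4): δ = 90.15°  ·
  (3,5): δ = 55.87°  ·
  (3,6): δ = 6.81°  ✓
  (4,5): δ = 145.73°  ·
  (4,6): δ = 96.66°  ·
  (5,6): δ = 130.93°  ·
antipodal pairs: 3

count = 3; pairs: (1,4), (2,4), (3,6)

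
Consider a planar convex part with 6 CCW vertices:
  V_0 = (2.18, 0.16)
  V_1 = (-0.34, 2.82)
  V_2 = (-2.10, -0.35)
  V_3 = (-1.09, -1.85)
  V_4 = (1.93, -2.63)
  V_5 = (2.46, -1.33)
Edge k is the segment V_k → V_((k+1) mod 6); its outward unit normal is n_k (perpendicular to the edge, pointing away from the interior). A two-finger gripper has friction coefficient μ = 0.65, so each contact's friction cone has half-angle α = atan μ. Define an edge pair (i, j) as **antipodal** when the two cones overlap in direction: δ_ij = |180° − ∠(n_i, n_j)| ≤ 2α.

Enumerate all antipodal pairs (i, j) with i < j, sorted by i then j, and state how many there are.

count = 7; pairs: (0,2), (0,3), (1,4), (1,5), (2,4), (2,5), (3,5)

α = atan 0.65 = 33.02°;  2α = 66.05°
n_0 = (+0.7260, +0.6877)
n_1 = (-0.8743, +0.4854)
n_2 = (-0.8295, -0.5585)
n_3 = (-0.2501, -0.9682)
n_4 = (+0.9260, -0.3775)
n_5 = (+0.9828, +0.1847)
  (0,1): δ = 72.49°  ·
  (0,2): δ = 9.50°  ✓
  (0,3): δ = 32.07°  ✓
  (0,4): δ = 114.37°  ·
  (0,5): δ = 147.19°  ·
  (1,2): δ = 117.01°  ·
  (1,3): δ = 75.44°  ·
  (1,4): δ = 6.86°  ✓
  (1,5): δ = 39.68°  ✓
  (2,3): δ = 138.44°  ·
  (2,4): δ = 56.13°  ✓
  (2,5): δ = 23.31°  ✓
  (3,4): δ = 97.70°  ·
  (3,5): δ = 64.88°  ✓
  (4,5): δ = 147.18°  ·
antipodal pairs: 7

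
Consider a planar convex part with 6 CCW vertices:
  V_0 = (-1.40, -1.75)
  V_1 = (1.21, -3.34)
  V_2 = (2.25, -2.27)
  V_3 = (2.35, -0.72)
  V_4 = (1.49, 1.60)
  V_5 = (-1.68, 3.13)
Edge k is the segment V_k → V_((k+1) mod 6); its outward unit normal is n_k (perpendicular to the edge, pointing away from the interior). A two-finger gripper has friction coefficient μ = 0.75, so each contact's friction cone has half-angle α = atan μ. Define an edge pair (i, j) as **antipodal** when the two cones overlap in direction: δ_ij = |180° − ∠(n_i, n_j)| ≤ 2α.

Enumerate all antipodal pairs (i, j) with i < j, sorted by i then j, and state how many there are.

α = atan 0.75 = 36.87°;  2α = 73.74°
n_0 = (-0.5203, -0.8540)
n_1 = (+0.7171, -0.6970)
n_2 = (+0.9979, -0.0644)
n_3 = (+0.9377, +0.3476)
n_4 = (+0.4347, +0.9006)
n_5 = (-0.9984, -0.0573)
  (0,1): δ = 102.84°  ·
  (0,2): δ = 62.34°  ✓
  (0,3): δ = 38.31°  ✓
  (0,4): δ = 5.59°  ✓
  (0,5): δ = 124.63°  ·
  (1,2): δ = 139.51°  ·
  (1,3): δ = 115.48°  ·
  (1,4): δ = 71.58°  ✓
  (1,5): δ = 47.47°  ✓
  (2,3): δ = 155.97°  ·
  (2,4): δ = 112.07°  ·
  (2,5): δ = 6.98°  ✓
  (3,4): δ = 136.10°  ·
  (3,5): δ = 17.06°  ✓
  (4,5): δ = 60.95°  ✓
antipodal pairs: 8

count = 8; pairs: (0,2), (0,3), (0,4), (1,4), (1,5), (2,5), (3,5), (4,5)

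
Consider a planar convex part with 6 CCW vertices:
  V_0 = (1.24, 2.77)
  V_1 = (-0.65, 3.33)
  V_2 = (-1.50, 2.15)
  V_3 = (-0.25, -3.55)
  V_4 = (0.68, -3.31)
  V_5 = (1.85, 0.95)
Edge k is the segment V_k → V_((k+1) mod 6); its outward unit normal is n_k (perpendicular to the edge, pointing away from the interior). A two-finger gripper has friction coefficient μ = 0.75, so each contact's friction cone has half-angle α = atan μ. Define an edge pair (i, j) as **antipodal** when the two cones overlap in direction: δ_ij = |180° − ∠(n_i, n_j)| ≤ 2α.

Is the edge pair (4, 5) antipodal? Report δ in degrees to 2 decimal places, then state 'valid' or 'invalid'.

α = atan 0.75 = 36.87°;  2α = 73.74°
edge 4: e_4 = (+1.17, +4.26);  n_4 = (+0.9643, -0.2648)
edge 5: e_5 = (-0.61, +1.82);  n_5 = (+0.9482, +0.3178)
∠(n_4, n_5) = 33.89°
δ = |180° − 33.89°| = 146.11°
146.11° > 2α = 73.74°  →  invalid

δ = 146.11°, invalid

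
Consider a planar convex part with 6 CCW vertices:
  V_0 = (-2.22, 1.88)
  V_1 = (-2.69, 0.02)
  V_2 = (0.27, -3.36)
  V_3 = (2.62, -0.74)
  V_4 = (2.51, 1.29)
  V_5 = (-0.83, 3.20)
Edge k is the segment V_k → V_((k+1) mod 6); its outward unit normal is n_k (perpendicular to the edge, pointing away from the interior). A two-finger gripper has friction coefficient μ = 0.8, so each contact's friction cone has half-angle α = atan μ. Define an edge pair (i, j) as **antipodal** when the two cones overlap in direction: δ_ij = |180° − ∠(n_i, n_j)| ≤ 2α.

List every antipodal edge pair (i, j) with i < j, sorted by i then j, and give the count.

count = 7; pairs: (0,2), (0,3), (0,4), (1,3), (1,4), (2,5), (3,5)

α = atan 0.8 = 38.66°;  2α = 77.32°
n_0 = (-0.9695, +0.2450)
n_1 = (-0.7523, -0.6588)
n_2 = (+0.7444, -0.6677)
n_3 = (+0.9985, +0.0541)
n_4 = (+0.4964, +0.8681)
n_5 = (-0.6886, +0.7251)
  (0,1): δ = 124.61°  ·
  (0,2): δ = 27.71°  ✓
  (0,3): δ = 17.28°  ✓
  (0,4): δ = 74.42°  ✓
  (0,5): δ = 147.70°  ·
  (1,2): δ = 83.10°  ·
  (1,3): δ = 38.11°  ✓
  (1,4): δ = 19.03°  ✓
  (1,5): δ = 92.31°  ·
  (2,3): δ = 135.01°  ·
  (2,4): δ = 77.87°  ·
  (2,5): δ = 4.59°  ✓
  (3,4): δ = 122.87°  ·
  (3,5): δ = 49.58°  ✓
  (4,5): δ = 106.72°  ·
antipodal pairs: 7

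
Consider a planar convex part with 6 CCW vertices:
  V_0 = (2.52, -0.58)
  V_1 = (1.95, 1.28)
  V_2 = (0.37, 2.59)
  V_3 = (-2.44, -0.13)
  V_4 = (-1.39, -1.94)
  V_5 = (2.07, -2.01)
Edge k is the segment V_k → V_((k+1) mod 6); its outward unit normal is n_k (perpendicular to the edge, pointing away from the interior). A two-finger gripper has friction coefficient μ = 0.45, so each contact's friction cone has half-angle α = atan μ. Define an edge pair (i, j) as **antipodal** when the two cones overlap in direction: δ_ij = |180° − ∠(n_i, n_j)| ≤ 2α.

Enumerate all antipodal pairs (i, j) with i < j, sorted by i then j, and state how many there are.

α = atan 0.45 = 24.23°;  2α = 48.46°
n_0 = (+0.9561, +0.2930)
n_1 = (+0.6383, +0.7698)
n_2 = (-0.6955, +0.7185)
n_3 = (-0.8650, -0.5018)
n_4 = (-0.0202, -0.9998)
n_5 = (+0.9539, -0.3002)
  (0,1): δ = 146.70°  ·
  (0,2): δ = 62.97°  ·
  (0,3): δ = 13.08°  ✓
  (0,4): δ = 71.80°  ·
  (0,5): δ = 145.49°  ·
  (1,2): δ = 96.27°  ·
  (1,3): δ = 20.22°  ✓
  (1,4): δ = 38.50°  ✓
  (1,5): δ = 112.19°  ·
  (2,3): δ = 103.95°  ·
  (2,4): δ = 45.23°  ✓
  (2,5): δ = 28.46°  ✓
  (3,4): δ = 121.28°  ·
  (3,5): δ = 47.59°  ✓
  (4,5): δ = 106.31°  ·
antipodal pairs: 6

count = 6; pairs: (0,3), (1,3), (1,4), (2,4), (2,5), (3,5)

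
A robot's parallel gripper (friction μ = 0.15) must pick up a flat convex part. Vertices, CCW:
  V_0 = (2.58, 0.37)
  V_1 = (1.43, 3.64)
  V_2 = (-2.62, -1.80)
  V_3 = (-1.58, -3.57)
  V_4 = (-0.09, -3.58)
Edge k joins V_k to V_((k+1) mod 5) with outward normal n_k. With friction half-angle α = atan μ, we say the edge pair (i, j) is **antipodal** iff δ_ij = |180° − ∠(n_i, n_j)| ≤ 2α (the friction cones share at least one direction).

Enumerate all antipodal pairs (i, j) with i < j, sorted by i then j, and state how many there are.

count = 2; pairs: (0,2), (1,4)

α = atan 0.15 = 8.53°;  2α = 17.06°
n_0 = (+0.9434, +0.3318)
n_1 = (-0.8021, +0.5972)
n_2 = (-0.8622, -0.5066)
n_3 = (-0.0067, -1.0000)
n_4 = (+0.8285, -0.5600)
  (0,1): δ = 56.04°  ·
  (0,2): δ = 11.06°  ✓
  (0,3): δ = 70.24°  ·
  (0,4): δ = 126.57°  ·
  (1,2): δ = 112.90°  ·
  (1,3): δ = 53.72°  ·
  (1,4): δ = 2.61°  ✓
  (2,3): δ = 120.82°  ·
  (2,4): δ = 64.49°  ·
  (3,4): δ = 123.67°  ·
antipodal pairs: 2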